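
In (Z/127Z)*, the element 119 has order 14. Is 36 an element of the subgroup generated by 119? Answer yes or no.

36 ∈ ⟨119⟩ iff 36^14 ≡ 1 (mod 127), since |⟨119⟩| = 14.
36^14 mod 127 = 103.
Since 103 ≠ 1, 36 does not lie in the subgroup.

no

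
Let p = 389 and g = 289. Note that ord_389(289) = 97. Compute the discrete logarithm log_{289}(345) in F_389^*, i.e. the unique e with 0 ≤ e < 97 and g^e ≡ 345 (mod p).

Successive powers of 289 modulo 389:
  289^0=1  289^1=289  289^2=275  289^3=119  289^4=159  289^5=49
  289^6=157  289^7=249  289^8=385  289^9=11  289^10=67  289^11=302
  289^12=142  289^13=193  289^14=150  289^15=171  289^16=16  289^17=345
So 289^17 ≡ 345 (mod 389), giving e = 17.

17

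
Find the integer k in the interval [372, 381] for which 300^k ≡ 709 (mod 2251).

375

Compute 300^372 mod 2251 = 555, then multiply by 300 repeatedly:
  300^372=555  300^373=2177  300^374=310  300^375=709
Found 709 at exponent 375.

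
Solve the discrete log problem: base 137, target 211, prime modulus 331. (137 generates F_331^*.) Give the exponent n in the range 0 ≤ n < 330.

Baby-step giant-step with m = ceil(sqrt(330)) = 19.
Baby table (137^j mod 331 for j=0..18):
  0:1  1:137  2:233  3:145  4:5  5:23  6:172  7:63
  8:25  9:115  10:198  11:315  12:125  13:244  14:328  15:251
  16:294  17:227  18:316
Giant step factor: 137^(-19) ≡ 307 (mod 331).
Scan 211·307^i mod 331 for i = 0, 1, …:
  i=0: 211   i=1: 232   i=2: 59   i=3: 239
  i=4: 222   i=5: 299   i=6: 106   i=7: 104
  i=8: 152   i=9: 324     …   i=15: 111
  i=16: 315
Match at i=16, j=11: n = 16·19 + 11 = 315.

315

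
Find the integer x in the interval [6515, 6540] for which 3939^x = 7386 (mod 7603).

6537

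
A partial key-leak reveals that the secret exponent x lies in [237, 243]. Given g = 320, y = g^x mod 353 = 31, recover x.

241

Compute 320^237 mod 353 = 264, then multiply by 320 repeatedly:
  320^237=264  320^238=113  320^239=154  320^240=213  320^241=31
Found 31 at exponent 241.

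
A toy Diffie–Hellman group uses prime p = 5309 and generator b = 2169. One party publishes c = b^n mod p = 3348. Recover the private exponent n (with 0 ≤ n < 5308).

2929

Baby-step giant-step with m = ceil(sqrt(5308)) = 73.
Baby table (2169^j mod 5309 for j=0..72):
  0:1  1:2169  2:787  3:2814  4:3525  5:765  6:2877  7:2138
  8:2565  9:4962  10:1235  11:2979  12:398  13:3204  14:5304  15:5082
  16:1374  17:1857  18:3611  19:1484  20:1542  21:5237  22:3102  23:1735
  24:4443  25:1032  26:3319  27:5216  28:25  29:1135  30:3748  31:1333
  32:3181  33:3198  34:2908  35:360  36:417  37:1943  38:4330  39:149
  40:4641  41:465  42:5184  43:4943  44:2496  45:3953  46:22  47:5246
  48:1387  49:3509  50:3224  51:903  52:4895  53:4564  54:3340  55:2984
  56:625  57:1830  58:3447  59:1471  60:5199  61:315  62:3683  63:3691
  64:5116  65:794  66:2070  67:3725  68:4536  69:1007  70:2184  71:1468
  72:4001
Giant step factor: 2169^(-73) ≡ 2504 (mod 5309).
Scan 3348·2504^i mod 5309 for i = 0, 1, …:
  i=0: 3348   i=1: 481   i=2: 4590   i=3: 4684
  i=4: 1155   i=5: 4024   i=6: 4923   i=7: 5003
  i=8: 3581   i=9: 5232     …   i=39: 3865
  i=40: 4962
Match at i=40, j=9: n = 40·73 + 9 = 2929.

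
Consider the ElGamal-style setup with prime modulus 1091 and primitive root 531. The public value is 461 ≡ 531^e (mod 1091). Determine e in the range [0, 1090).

Baby-step giant-step with m = ceil(sqrt(1090)) = 34.
Baby table (531^j mod 1091 for j=0..33):
  0:1  1:531  2:483  3:88  4:906  5:1046  6:107  7:85
  8:404  9:688  10:934  11:640  12:539  13:367  14:679  15:519
  16:657  17:838  18:941  19:1084  20:647  21:983  22:475  23:204
  24:315  25:342  26:496  27:445  28:639  29:8  30:975  31:591
  32:704  33:702
Giant step factor: 531^(-34) ≡ 397 (mod 1091).
Scan 461·397^i mod 1091 for i = 0, 1, …:
  i=0: 461   i=1: 820   i=2: 422   i=3: 611
  i=4: 365   i=5: 893   i=6: 1037   i=7: 382
  i=8: 5   i=9: 894     …   i=26: 64
  i=27: 315
Match at i=27, j=24: e = 27·34 + 24 = 942.

942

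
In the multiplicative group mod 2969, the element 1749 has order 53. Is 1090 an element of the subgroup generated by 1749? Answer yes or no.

1090 ∈ ⟨1749⟩ iff 1090^53 ≡ 1 (mod 2969), since |⟨1749⟩| = 53.
1090^53 mod 2969 = 755.
Since 755 ≠ 1, 1090 does not lie in the subgroup.

no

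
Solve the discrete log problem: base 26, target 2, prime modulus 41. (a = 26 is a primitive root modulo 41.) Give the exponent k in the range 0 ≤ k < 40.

Successive powers of 26 modulo 41:
  26^0=1  26^1=26  26^2=20  26^3=28  26^4=31  26^5=27
  26^6=5  26^7=7  26^8=18  26^9=17  26^10=32  26^11=12
  26^12=25  26^13=35  26^14=8  26^15=3  26^16=37  26^17=19
  26^18=2
So 26^18 ≡ 2 (mod 41), giving k = 18.

18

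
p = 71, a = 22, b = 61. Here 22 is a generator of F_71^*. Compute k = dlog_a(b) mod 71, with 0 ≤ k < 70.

17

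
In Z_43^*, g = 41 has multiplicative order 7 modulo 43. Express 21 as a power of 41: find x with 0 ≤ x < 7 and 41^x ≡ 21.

Successive powers of 41 modulo 43:
  41^0=1  41^1=41  41^2=4  41^3=35  41^4=16  41^5=11
  41^6=21
So 41^6 ≡ 21 (mod 43), giving x = 6.

6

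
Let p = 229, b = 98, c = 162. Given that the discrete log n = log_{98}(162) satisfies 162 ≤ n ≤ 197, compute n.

187

Compute 98^162 mod 229 = 187, then multiply by 98 repeatedly:
  98^162=187  98^163=6  98^164=130  98^165=145  98^166=12
  98^167=31  98^168=61  98^169=24  98^170=62  98^171=122
  98^172=48  98^173=124  98^174=15  98^175=96  98^176=19
  98^177=30  98^178=192  98^179=38  98^180=60  98^181=155
  98^182=76  98^183=120  98^184=81  98^185=152  98^186=11
  98^187=162
Found 162 at exponent 187.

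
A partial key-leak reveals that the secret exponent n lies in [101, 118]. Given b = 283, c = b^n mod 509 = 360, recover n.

Compute 283^101 mod 509 = 344, then multiply by 283 repeatedly:
  283^101=344  283^102=133  283^103=482  283^104=503  283^105=338
  283^106=471  283^107=444  283^108=438  283^109=267  283^110=229
  283^111=164  283^112=93  283^113=360
Found 360 at exponent 113.

113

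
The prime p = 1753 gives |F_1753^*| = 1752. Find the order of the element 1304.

The order of 1304 must divide p − 1 = 1752 = 2^3 · 3 · 73.
Divisors: 1, 2, 3, 4, 6, 8, 12, 24, 73, 146, 219, 292, 438, 584, 876, 1752.
Check each in increasing order: 1304^1 ≡ 1304;  1304^2 ≡ 6;  1304^3 ≡ 812;  1304^4 ≡ 36;  1304^6 ≡ 216;  1304^8 ≡ 1296;  1304^12 ≡ 1078;  1304^24 ≡ 1598;  1304^73 ≡ 1463;  1304^146 ≡ 1709;  1304^219 ≡ 489;  1304^292 ≡ 183;  1304^438 ≡ 713;  1304^584 ≡ 182;  1304^876 ≡ 1752;  1304^1752 ≡ 1.
Smallest exponent giving 1 is 1752.

1752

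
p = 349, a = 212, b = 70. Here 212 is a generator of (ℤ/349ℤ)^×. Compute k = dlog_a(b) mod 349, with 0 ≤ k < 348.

Baby-step giant-step with m = ceil(sqrt(348)) = 19.
Baby table (212^j mod 349 for j=0..18):
  0:1  1:212  2:272  3:79  4:345  5:199  6:308  7:33
  8:16  9:251  10:164  11:217  12:285  13:43  14:42  15:179
  16:256  17:177  18:181
Giant step factor: 212^(-19) ≡ 252 (mod 349).
Scan 70·252^i mod 349 for i = 0, 1, …:
  i=0: 70   i=1: 190   i=2: 67   i=3: 132
  i=4: 109   i=5: 246   i=6: 219   i=7: 46
  i=8: 75   i=9: 54   i=10: 346   i=11: 291
  i=12: 42
Match at i=12, j=14: k = 12·19 + 14 = 242.

242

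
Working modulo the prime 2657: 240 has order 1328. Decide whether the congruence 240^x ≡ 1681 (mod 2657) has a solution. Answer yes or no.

1681 ∈ ⟨240⟩ iff 1681^1328 ≡ 1 (mod 2657), since |⟨240⟩| = 1328.
1681^1328 mod 2657 = 1.
Since 1 = 1, 1681 lies in the subgroup.

yes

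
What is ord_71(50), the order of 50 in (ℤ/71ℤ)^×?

35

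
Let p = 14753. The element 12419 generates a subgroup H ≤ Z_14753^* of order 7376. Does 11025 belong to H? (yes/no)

yes

11025 ∈ ⟨12419⟩ iff 11025^7376 ≡ 1 (mod 14753), since |⟨12419⟩| = 7376.
11025^7376 mod 14753 = 1.
Since 1 = 1, 11025 lies in the subgroup.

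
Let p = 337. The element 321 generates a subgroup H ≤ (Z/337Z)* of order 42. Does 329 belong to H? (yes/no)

329 ∈ ⟨321⟩ iff 329^42 ≡ 1 (mod 337), since |⟨321⟩| = 42.
329^42 mod 337 = 1.
Since 1 = 1, 329 lies in the subgroup.

yes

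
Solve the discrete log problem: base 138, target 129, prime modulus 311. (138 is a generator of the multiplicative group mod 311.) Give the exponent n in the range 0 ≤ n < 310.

293

Baby-step giant-step with m = ceil(sqrt(310)) = 18.
Baby table (138^j mod 311 for j=0..17):
  0:1  1:138  2:73  3:122  4:42  5:198  6:267  7:148
  8:209  9:230  10:18  11:307  12:70  13:19  14:134  15:143
  16:141  17:176
Giant step factor: 138^(-18) ≡ 197 (mod 311).
Scan 129·197^i mod 311 for i = 0, 1, …:
  i=0: 129   i=1: 222   i=2: 194   i=3: 276
  i=4: 258   i=5: 133   i=6: 77   i=7: 241
  i=8: 205   i=9: 266     …   i=15: 31
  i=16: 198
Match at i=16, j=5: n = 16·18 + 5 = 293.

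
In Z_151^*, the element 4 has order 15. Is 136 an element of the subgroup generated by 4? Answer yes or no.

no

⟨4⟩ has order 15; its elements mod 151 are {1, 2, 4, 8, 16, 19, 32, 38, 59, 64, 76, 85, 105, 118, 128}.
136 is not in this set.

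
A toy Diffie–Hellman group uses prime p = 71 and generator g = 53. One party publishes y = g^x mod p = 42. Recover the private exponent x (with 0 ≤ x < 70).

41

Baby-step giant-step with m = ceil(sqrt(70)) = 9.
Baby table (53^j mod 71 for j=0..8):
  0:1  1:53  2:40  3:61  4:38  5:26  6:29  7:46
  8:24
Giant step factor: 53^(-9) ≡ 59 (mod 71).
Scan 42·59^i mod 71 for i = 0, 1, …:
  i=0: 42   i=1: 64   i=2: 13   i=3: 57
  i=4: 26
Match at i=4, j=5: x = 4·9 + 5 = 41.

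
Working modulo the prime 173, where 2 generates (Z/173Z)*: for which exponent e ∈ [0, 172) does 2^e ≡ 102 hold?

Baby-step giant-step with m = ceil(sqrt(172)) = 14.
Baby table (2^j mod 173 for j=0..13):
  0:1  1:2  2:4  3:8  4:16  5:32  6:64  7:128
  8:83  9:166  10:159  11:145  12:117  13:61
Giant step factor: 2^(-14) ≡ 78 (mod 173).
Scan 102·78^i mod 173 for i = 0, 1, …:
  i=0: 102   i=1: 171   i=2: 17   i=3: 115
  i=4: 147   i=5: 48   i=6: 111   i=7: 8
Match at i=7, j=3: e = 7·14 + 3 = 101.

101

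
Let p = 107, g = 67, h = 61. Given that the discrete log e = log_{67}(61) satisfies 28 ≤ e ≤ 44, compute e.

Compute 67^28 mod 107 = 11, then multiply by 67 repeatedly:
  67^28=11  67^29=95  67^30=52  67^31=60  67^32=61
Found 61 at exponent 32.

32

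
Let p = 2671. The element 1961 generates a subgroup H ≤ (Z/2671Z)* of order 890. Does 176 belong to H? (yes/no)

176 ∈ ⟨1961⟩ iff 176^890 ≡ 1 (mod 2671), since |⟨1961⟩| = 890.
176^890 mod 2671 = 1.
Since 1 = 1, 176 lies in the subgroup.

yes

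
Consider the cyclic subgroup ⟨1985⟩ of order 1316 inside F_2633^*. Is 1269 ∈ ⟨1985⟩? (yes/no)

no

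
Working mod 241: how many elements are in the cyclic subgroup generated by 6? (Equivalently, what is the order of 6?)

20

The order of 6 must divide p − 1 = 240 = 2^4 · 3 · 5.
Divisors: 1, 2, 3, 4, 5, 6, 8, 10, 12, 15, 16, 20, 24, 30, 40, 48, 60, 80, 120, 240.
Check each in increasing order: 6^1 ≡ 6;  6^2 ≡ 36;  6^3 ≡ 216;  6^4 ≡ 91;  6^5 ≡ 64;  6^6 ≡ 143;  6^8 ≡ 87;  6^10 ≡ 240;  6^12 ≡ 205;  6^15 ≡ 177;  6^16 ≡ 98;  6^20 ≡ 1.
Smallest exponent giving 1 is 20.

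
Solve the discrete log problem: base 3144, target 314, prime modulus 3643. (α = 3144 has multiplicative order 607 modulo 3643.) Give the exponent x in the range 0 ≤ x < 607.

Baby-step giant-step with m = ceil(sqrt(607)) = 25.
Baby table (3144^j mod 3643 for j=0..24):
  0:1  1:3144  2:1277  3:302  4:2308  5:3139  6:129  7:1203
  8:798  9:2528  10:2649  11:558  12:2069  13:2181  14:938  15:1885
  16:2922  17:2765  18:962  19:838  20:783  21:2727  22:1709  23:3314
  24:236
Giant step factor: 3144^(-25) ≡ 1199 (mod 3643).
Scan 314·1199^i mod 3643 for i = 0, 1, …:
  i=0: 314   i=1: 1257   i=2: 2584   i=3: 1666
  i=4: 1170   i=5: 275   i=6: 1855   i=7: 1915
  i=8: 995   i=9: 1744     …   i=16: 1053
  i=17: 2069
Match at i=17, j=12: x = 17·25 + 12 = 437.

437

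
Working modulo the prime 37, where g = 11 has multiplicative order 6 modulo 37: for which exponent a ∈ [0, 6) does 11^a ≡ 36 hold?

3

Successive powers of 11 modulo 37:
  11^0=1  11^1=11  11^2=10  11^3=36
So 11^3 ≡ 36 (mod 37), giving a = 3.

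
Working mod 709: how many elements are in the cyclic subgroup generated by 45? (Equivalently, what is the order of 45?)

118

The order of 45 must divide p − 1 = 708 = 2^2 · 3 · 59.
Divisors: 1, 2, 3, 4, 6, 12, 59, 118, 177, 236, 354, 708.
Check each in increasing order: 45^1 ≡ 45;  45^2 ≡ 607;  45^3 ≡ 373;  45^4 ≡ 478;  45^6 ≡ 165;  45^12 ≡ 283;  45^59 ≡ 708;  45^118 ≡ 1.
Smallest exponent giving 1 is 118.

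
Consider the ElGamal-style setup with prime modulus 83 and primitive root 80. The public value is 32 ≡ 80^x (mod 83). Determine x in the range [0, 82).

Baby-step giant-step with m = ceil(sqrt(82)) = 10.
Baby table (80^j mod 83 for j=0..9):
  0:1  1:80  2:9  3:56  4:81  5:6  6:65  7:54
  8:4  9:71
Giant step factor: 80^(-10) ≡ 30 (mod 83).
Scan 32·30^i mod 83 for i = 0, 1, …:
  i=0: 32   i=1: 47   i=2: 82   i=3: 53
  i=4: 13   i=5: 58   i=6: 80
Match at i=6, j=1: x = 6·10 + 1 = 61.

61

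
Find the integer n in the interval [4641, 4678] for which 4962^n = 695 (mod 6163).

4650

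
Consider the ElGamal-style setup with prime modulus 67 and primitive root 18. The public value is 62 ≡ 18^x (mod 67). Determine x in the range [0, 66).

24

Successive powers of 18 modulo 67:
  18^0=1  18^1=18  18^2=56  18^3=3  18^4=54  18^5=34
  18^6=9  18^7=28  18^8=35  18^9=27  18^10=17  18^11=38
  18^12=14  18^13=51  18^14=47  18^15=42  18^16=19  18^17=7
  18^18=59  18^19=57  18^20=21  18^21=43  18^22=37  18^23=63
  18^24=62
So 18^24 ≡ 62 (mod 67), giving x = 24.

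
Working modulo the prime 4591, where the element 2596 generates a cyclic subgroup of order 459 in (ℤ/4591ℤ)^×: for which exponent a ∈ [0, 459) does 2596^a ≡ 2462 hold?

55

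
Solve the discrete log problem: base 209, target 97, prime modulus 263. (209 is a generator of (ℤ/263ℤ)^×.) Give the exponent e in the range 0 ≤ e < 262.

17

Successive powers of 209 modulo 263:
  209^0=1  209^1=209  209^2=23  209^3=73  209^4=3  209^5=101
  209^6=69  209^7=219  209^8=9  209^9=40  209^10=207  209^11=131
  209^12=27  209^13=120  209^14=95  209^15=130  209^16=81  209^17=97
So 209^17 ≡ 97 (mod 263), giving e = 17.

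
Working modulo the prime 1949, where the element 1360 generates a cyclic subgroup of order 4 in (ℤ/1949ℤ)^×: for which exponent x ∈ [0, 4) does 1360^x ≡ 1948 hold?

2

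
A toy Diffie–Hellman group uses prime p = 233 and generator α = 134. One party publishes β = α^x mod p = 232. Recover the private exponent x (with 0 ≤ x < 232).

116

Baby-step giant-step with m = ceil(sqrt(232)) = 16.
Baby table (134^j mod 233 for j=0..15):
  0:1  1:134  2:15  3:146  4:225  5:93  6:113  7:230
  8:64  9:188  10:28  11:24  12:187  13:127  14:9  15:41
Giant step factor: 134^(-16) ≡ 126 (mod 233).
Scan 232·126^i mod 233 for i = 0, 1, …:
  i=0: 232   i=1: 107   i=2: 201   i=3: 162
  i=4: 141   i=5: 58   i=6: 85   i=7: 225
Match at i=7, j=4: x = 7·16 + 4 = 116.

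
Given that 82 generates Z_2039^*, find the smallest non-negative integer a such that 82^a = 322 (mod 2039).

1197

Baby-step giant-step with m = ceil(sqrt(2038)) = 46.
Baby table (82^j mod 2039 for j=0..45):
  0:1  1:82  2:607  3:838  4:1429  5:955  6:828  7:609
  8:1002  9:604  10:592  11:1647  12:480  13:619  14:1822  15:557
  16:816  17:1664  18:1874  19:743  20:1795  21:382  22:739  23:1467
  24:2032  25:1465  26:1868  27:251  28:192  29:1471  30:321  31:1854
  32:1142  33:1889  34:1973  35:705  36:718  37:1784  38:1519  39:179
  40:405  41:586  42:1155  43:916  44:1708  45:1404
Giant step factor: 82^(-46) ≡ 54 (mod 2039).
Scan 322·54^i mod 2039 for i = 0, 1, …:
  i=0: 322   i=1: 1076   i=2: 1012   i=3: 1634
  i=4: 559   i=5: 1640   i=6: 883   i=7: 785
  i=8: 1610   i=9: 1302     …   i=25: 1965
  i=26: 82
Match at i=26, j=1: a = 26·46 + 1 = 1197.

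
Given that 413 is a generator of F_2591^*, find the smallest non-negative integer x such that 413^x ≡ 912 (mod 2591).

645

Baby-step giant-step with m = ceil(sqrt(2590)) = 51.
Baby table (413^j mod 2591 for j=0..50):
  0:1  1:413  2:2154  3:889  4:1826  5:157  6:66  7:1348
  8:2250  9:1672  10:1330  11:2589  12:1765  13:874  14:813  15:1530
  16:2277  17:2459  18:2486  19:682  20:1838  21:2522  22:4  23:1652
  24:843  25:965  26:2122  27:628  28:264  29:210  30:1227  31:1506
  32:138  33:2583  34:1878  35:905  36:661  37:938  38:1335  39:2063
  40:2171  41:137  42:2170  43:2315  44:16  45:1426  46:781  47:1269
  48:715  49:2512  50:1056
Giant step factor: 413^(-51) ≡ 2372 (mod 2591).
Scan 912·2372^i mod 2591 for i = 0, 1, …:
  i=0: 912   i=1: 2370   i=2: 1761   i=3: 400
  i=4: 494   i=5: 636   i=6: 630   i=7: 1944
  i=8: 1779   i=9: 1640   i=10: 989   i=11: 1053
  i=12: 2583
Match at i=12, j=33: x = 12·51 + 33 = 645.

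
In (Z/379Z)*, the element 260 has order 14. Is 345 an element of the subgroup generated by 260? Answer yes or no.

no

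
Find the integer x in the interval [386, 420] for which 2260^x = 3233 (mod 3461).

404

Compute 2260^386 mod 3461 = 297, then multiply by 2260 repeatedly:
  2260^386=297  2260^387=3247  2260^388=900  2260^389=2393  2260^390=2098
  2260^391=3371  2260^392=799  2260^393=2559  2260^394=9  2260^395=3035
  2260^396=2859  2260^397=3114  2260^398=1427  2260^399=2829  2260^400=1073
  2260^401=2280  2260^402=2832  2260^403=931  2260^404=3233
Found 3233 at exponent 404.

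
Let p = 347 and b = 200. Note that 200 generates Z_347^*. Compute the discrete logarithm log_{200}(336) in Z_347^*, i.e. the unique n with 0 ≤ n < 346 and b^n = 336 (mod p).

253

Baby-step giant-step with m = ceil(sqrt(346)) = 19.
Baby table (200^j mod 347 for j=0..18):
  0:1  1:200  2:95  3:262  4:3  5:253  6:285  7:92
  8:9  9:65  10:161  11:276  12:27  13:195  14:136  15:134
  16:81  17:238  18:61
Giant step factor: 200^(-19) ≡ 265 (mod 347).
Scan 336·265^i mod 347 for i = 0, 1, …:
  i=0: 336   i=1: 208   i=2: 294   i=3: 182
  i=4: 344   i=5: 246   i=6: 301   i=7: 302
  i=8: 220   i=9: 4   i=10: 19   i=11: 177
  i=12: 60   i=13: 285
Match at i=13, j=6: n = 13·19 + 6 = 253.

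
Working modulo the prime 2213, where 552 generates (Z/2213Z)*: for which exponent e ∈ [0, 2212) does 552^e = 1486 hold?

Baby-step giant-step with m = ceil(sqrt(2212)) = 48.
Baby table (552^j mod 2213 for j=0..47):
  0:1  1:552  2:1523  3:1969  4:305  5:172  6:1998  7:822
  8:79  9:1561  10:815  11:641  12:1965  13:310  14:719  15:761
  16:1815  17:1604  18:208  19:1953  20:325  21:147  22:1476  23:368
  24:1753  25:575  26:941  27:1590  28:1332  29:548  30:1528  31:303
  32:1281  33:1165  34:1310  35:1682  36:1217  37:1245  38:1210  39:1807
  40:1614  41:1302  42:1692  43:98  44:984  45:983  46:431  47:1121
Giant step factor: 552^(-48) ≡ 702 (mod 2213).
Scan 1486·702^i mod 2213 for i = 0, 1, …:
  i=0: 1486   i=1: 849   i=2: 701   i=3: 816
  i=4: 1878   i=5: 1621   i=6: 460   i=7: 2035
  i=8: 1185   i=9: 1995     …   i=28: 925
  i=29: 941
Match at i=29, j=26: e = 29·48 + 26 = 1418.

1418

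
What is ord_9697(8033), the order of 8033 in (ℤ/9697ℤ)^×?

4848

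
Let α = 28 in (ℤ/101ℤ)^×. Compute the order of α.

100

The order of 28 must divide p − 1 = 100 = 2^2 · 5^2.
Divisors: 1, 2, 4, 5, 10, 20, 25, 50, 100.
Check each in increasing order: 28^1 ≡ 28;  28^2 ≡ 77;  28^4 ≡ 71;  28^5 ≡ 69;  28^10 ≡ 14;  28^20 ≡ 95;  28^25 ≡ 91;  28^50 ≡ 100;  28^100 ≡ 1.
Smallest exponent giving 1 is 100.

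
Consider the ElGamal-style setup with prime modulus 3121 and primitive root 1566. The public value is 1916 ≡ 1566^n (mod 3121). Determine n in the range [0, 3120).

Baby-step giant-step with m = ceil(sqrt(3120)) = 56.
Baby table (1566^j mod 3121 for j=0..55):
  0:1  1:1566  2:2371  3:2117  4:720  5:839  6:3054  7:1192
  8:314  9:1727  10:1696  11:3086  12:1368  13:1282  14:809  15:2889
  16:1845  17:2345  18:1974  19:1494  20:1975  21:3060  22:1225  23:2056
  24:1945  25:2895  26:1878  27:966  28:2192  29:2693  30:767  31:2658
  32:2135  33:819  34:2944  35:587  36:1668  37:2932  38:521  39:1305
  40:2496  41:1244  42:600  43:179  44:2545  45:3074  46:1302  47:919
  48:373  49:491  50:1140  51:28  52:154  53:847  54:3098  55:1434
Giant step factor: 1566^(-56) ≡ 2844 (mod 3121).
Scan 1916·2844^i mod 3121 for i = 0, 1, …:
  i=0: 1916   i=1: 2959   i=2: 1180   i=3: 845
  i=4: 10   i=5: 351   i=6: 2645   i=7: 770
  i=8: 2059   i=9: 800     …   i=41: 529
  i=42: 154
Match at i=42, j=52: n = 42·56 + 52 = 2404.

2404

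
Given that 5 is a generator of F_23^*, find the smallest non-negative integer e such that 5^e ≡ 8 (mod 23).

6

Successive powers of 5 modulo 23:
  5^0=1  5^1=5  5^2=2  5^3=10  5^4=4  5^5=20
  5^6=8
So 5^6 ≡ 8 (mod 23), giving e = 6.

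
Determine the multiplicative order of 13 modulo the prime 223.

74

The order of 13 must divide p − 1 = 222 = 2 · 3 · 37.
Divisors: 1, 2, 3, 6, 37, 74, 111, 222.
Check each in increasing order: 13^1 ≡ 13;  13^2 ≡ 169;  13^3 ≡ 190;  13^6 ≡ 197;  13^37 ≡ 222;  13^74 ≡ 1.
Smallest exponent giving 1 is 74.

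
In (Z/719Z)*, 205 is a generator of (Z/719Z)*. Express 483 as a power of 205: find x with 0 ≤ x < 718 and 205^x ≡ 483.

Successive powers of 205 modulo 719:
  205^0=1  205^1=205  205^2=323  205^3=67  205^4=74  205^5=71
  205^6=175  205^7=644  205^8=443  205^9=221  205^10=8  205^11=202
  205^12=427  205^13=536  205^14=592  205^15=568  205^16=681  205^17=119
  205^18=668  205^19=330  205^20=64  205^21=178  205^22=540  205^23=693
  205^24=422  205^25=230  205^26=415  205^27=233  205^28=311  205^29=483
So 205^29 ≡ 483 (mod 719), giving x = 29.

29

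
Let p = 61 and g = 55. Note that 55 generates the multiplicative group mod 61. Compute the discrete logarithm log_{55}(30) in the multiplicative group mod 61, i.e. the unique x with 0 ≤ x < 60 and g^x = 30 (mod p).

Baby-step giant-step with m = ceil(sqrt(60)) = 8.
Baby table (55^j mod 61 for j=0..7):
  0:1  1:55  2:36  3:28  4:15  5:32  6:52  7:54
Giant step factor: 55^(-8) ≡ 16 (mod 61).
Scan 30·16^i mod 61 for i = 0, 1, …:
  i=0: 30   i=1: 53   i=2: 55
Match at i=2, j=1: x = 2·8 + 1 = 17.

17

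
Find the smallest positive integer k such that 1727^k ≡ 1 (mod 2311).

770

The order of 1727 must divide p − 1 = 2310 = 2 · 3 · 5 · 7 · 11.
Divisors: 1, 2, 3, 5, 6, 7, 10, 11, 14, 15, 21, 22, 30, 33, 35, 42, 55, 66, 70, 77, 105, 110, 154, 165, 210, 231, 330, 385, 462, 770, 1155, 2310.
Check each in increasing order: 1727^1 ≡ 1727;  1727^2 ≡ 1339;  1727^3 ≡ 1453;  1727^5 ≡ 2016;  1727^6 ≡ 1266;  1727^7 ≡ 176;  1727^10 ≡ 1518;  1727^11 ≡ 912;  1727^14 ≡ 933;  1727^15 ≡ 524;  1727^21 ≡ 127;  1727^22 ≡ 2095;  1727^30 ≡ 1878;  1727^33 ≡ 1754;  1727^35 ≡ 630;  1727^42 ≡ 2263;  1727^55 ≡ 140;  1727^66 ≡ 575;  1727^70 ≡ 1719;  1727^77 ≡ 2114;  1727^105 ≡ 1422;  1727^110 ≡ 1112;  1727^154 ≡ 1833;  1727^165 ≡ 843;  1727^210 ≡ 2270;  1727^231 ≡ 1726;  1727^330 ≡ 1172;  1727^385 ≡ 2310;  1727^462 ≡ 197;  1727^770 ≡ 1.
Smallest exponent giving 1 is 770.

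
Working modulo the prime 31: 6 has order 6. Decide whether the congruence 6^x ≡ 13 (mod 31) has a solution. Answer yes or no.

no

⟨6⟩ has order 6; its elements mod 31 are {1, 5, 6, 25, 26, 30}.
13 is not in this set.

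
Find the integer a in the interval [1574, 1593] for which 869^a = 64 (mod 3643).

1590

Compute 869^1574 mod 3643 = 3213, then multiply by 869 repeatedly:
  869^1574=3213  869^1575=1559  869^1576=3218  869^1577=2261  869^1578=1232
  869^1579=3209  869^1580=1726  869^1581=2621  869^1582=774  869^1583=2294
  869^1584=765  869^1585=1759  869^1586=2154  869^1587=2967  869^1588=2722
  869^1589=1111  869^1590=64
Found 64 at exponent 1590.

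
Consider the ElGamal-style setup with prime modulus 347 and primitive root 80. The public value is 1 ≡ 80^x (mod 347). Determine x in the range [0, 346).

0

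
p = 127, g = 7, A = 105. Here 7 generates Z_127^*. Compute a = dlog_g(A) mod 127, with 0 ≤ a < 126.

Baby-step giant-step with m = ceil(sqrt(126)) = 12.
Baby table (7^j mod 127 for j=0..11):
  0:1  1:7  2:49  3:89  4:115  5:43  6:47  7:75
  8:17  9:119  10:71  11:116
Giant step factor: 7^(-12) ≡ 94 (mod 127).
Scan 105·94^i mod 127 for i = 0, 1, …:
  i=0: 105   i=1: 91   i=2: 45   i=3: 39
  i=4: 110   i=5: 53   i=6: 29   i=7: 59
  i=8: 85   i=9: 116
Match at i=9, j=11: a = 9·12 + 11 = 119.

119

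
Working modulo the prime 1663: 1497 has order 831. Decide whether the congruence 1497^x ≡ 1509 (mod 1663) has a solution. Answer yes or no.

yes

1509 ∈ ⟨1497⟩ iff 1509^831 ≡ 1 (mod 1663), since |⟨1497⟩| = 831.
1509^831 mod 1663 = 1.
Since 1 = 1, 1509 lies in the subgroup.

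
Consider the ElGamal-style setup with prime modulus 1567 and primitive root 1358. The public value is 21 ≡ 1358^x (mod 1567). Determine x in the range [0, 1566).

651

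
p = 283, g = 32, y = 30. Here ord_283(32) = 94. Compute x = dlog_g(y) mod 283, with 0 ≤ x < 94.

31

Baby-step giant-step with m = ceil(sqrt(94)) = 10.
Baby table (32^j mod 283 for j=0..9):
  0:1  1:32  2:175  3:223  4:61  5:254  6:204  7:19
  8:42  9:212
Giant step factor: 32^(-10) ≡ 106 (mod 283).
Scan 30·106^i mod 283 for i = 0, 1, …:
  i=0: 30   i=1: 67   i=2: 27   i=3: 32
Match at i=3, j=1: x = 3·10 + 1 = 31.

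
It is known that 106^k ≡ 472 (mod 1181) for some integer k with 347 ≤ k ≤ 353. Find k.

Compute 106^347 mod 1181 = 647, then multiply by 106 repeatedly:
  106^347=647  106^348=84  106^349=637  106^350=205  106^351=472
Found 472 at exponent 351.

351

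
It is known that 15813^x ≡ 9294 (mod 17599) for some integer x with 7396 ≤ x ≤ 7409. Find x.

Compute 15813^7396 mod 17599 = 7536, then multiply by 15813 repeatedly:
  15813^7396=7536  15813^7397=3939  15813^7398=4546  15813^7399=11582  15813^7400=10972
  15813^7401=9294
Found 9294 at exponent 7401.

7401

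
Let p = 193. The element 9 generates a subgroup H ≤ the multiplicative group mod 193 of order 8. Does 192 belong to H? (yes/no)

⟨9⟩ has order 8; its elements mod 193 are {1, 9, 43, 81, 112, 150, 184, 192}.
192 is in this set.

yes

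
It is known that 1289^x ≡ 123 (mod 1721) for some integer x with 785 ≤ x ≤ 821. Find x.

811

Compute 1289^785 mod 1721 = 493, then multiply by 1289 repeatedly:
  1289^785=493  1289^786=428  1289^787=972  1289^788=20  1289^789=1686
  1289^790=1352  1289^791=1076  1289^792=1559  1289^793=1144  1289^794=1440
  1289^795=922  1289^796=968  1289^797=27  1289^798=383  1289^799=1481
  1289^800=420  1289^801=986  1289^802=856  1289^803=223  1289^804=40
  1289^805=1651  1289^806=983  1289^807=431  1289^808=1397  1289^809=567
  1289^810=1159  1289^811=123
Found 123 at exponent 811.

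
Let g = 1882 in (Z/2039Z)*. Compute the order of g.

1019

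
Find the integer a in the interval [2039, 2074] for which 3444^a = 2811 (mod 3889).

2073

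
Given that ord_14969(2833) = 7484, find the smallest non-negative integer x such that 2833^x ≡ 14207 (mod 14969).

Baby-step giant-step with m = ceil(sqrt(7484)) = 87.
Baby table (2833^j mod 14969 for j=0..86):
  0:1  1:2833  2:2505  3:1359  4:3014  5:6332  6:5694  7:9489
  8:12982  9:14142  10:7242  11:9056  12:13751  13:7245  14:2586  15:6297
  16:11322  17:11628  18:10324  19:13435  20:10157  21:4363  22:10954  23:1945
  24:1593  25:7300  26:8711  27:9351  28:11222  29:12739  30:14297  31:12256
  32:8137  33:14830  34:10376  35:11061  36:5696  37:186  38:3023  39:1891
  40:13270  41:6751  42:10170  43:11254  44:13581  45:4643  46:10837  47:14771
  48:7888  49:12956  50:360  51:1988  52:3660  53:10232  54:7272  55:4232
  56:14056  57:3108  58:3192  59:1660  60:2514  61:11887  62:10590  63:3594
  64:2882  65:6601  66:4352  67:9729  68:4328  69:1613  70:4084  71:13904
  72:6593  73:11626  74:4658  75:8425  76:7439  77:13304  78:13259  79:5526
  80:12553  81:11274  82:10365  83:9836  84:8079  85:206  86:14776
Giant step factor: 2833^(-87) ≡ 9101 (mod 14969).
Scan 14207·9101^i mod 14969 for i = 0, 1, …:
  i=0: 14207   i=1: 10654   i=2: 7841   i=3: 3718
  i=4: 7578   i=5: 5195   i=6: 7593   i=7: 6989
  i=8: 3608   i=9: 9391     …   i=40: 12596
  i=41: 3594
Match at i=41, j=63: x = 41·87 + 63 = 3630.

3630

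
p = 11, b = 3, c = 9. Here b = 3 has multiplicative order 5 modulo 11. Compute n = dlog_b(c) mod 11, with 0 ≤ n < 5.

2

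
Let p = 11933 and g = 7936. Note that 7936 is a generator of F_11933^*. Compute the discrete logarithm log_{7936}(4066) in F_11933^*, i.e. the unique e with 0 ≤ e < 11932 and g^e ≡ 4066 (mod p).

Baby-step giant-step with m = ceil(sqrt(11932)) = 110.
Baby table (7936^j mod 11933 for j=0..109):
  0:1  1:7936  2:9655  3:287  4:10362  5:2529  6:10771  7:2577
  8:9843  9:630  10:11686  11:8753  12:1815  13:709  14:6181  15:7786
  16:622  17:7863  18:3111  19:11452  20:1344  21:9815  22:5149  23:3872
  24:717  25:10004  26:1495  27:2918  28:7228  29:11410  30:2156  31:10027
  32:5028  33:10189  34:1896  35:11076  36:658  37:7167  38:4634  39:9851
  40:4453  41:5395  42:11049  43:1180  44:9008  45:8818  46:4536  47:7768
  48:970  49:1135  50:9878  51:3931  52:3554  53:6865  54:6495  55:5693
  56:1310  57:2517  58:11003  59:6047  60:6399  61:7549  62:5204  63:10764
  64:6690  65:1923  66:10554  67:10750  68:2983  69:9949  70:6536  71:8878
  72:3376  73:2351  74:6257  75:2339  76:6489  77:5809  78:3045  79:795
  80:8496  81:2806  82:1438  83:4020  84:5811  85:6984  86:8172  87:9070
  88:11597  89:6496  90:1696  91:10965  92:2804  93:9432  94:8576  95:5237
  96:10126  97:3114  98:11394  99:6443  100:10676  101:436  102:11459  103:9164
  104:5802  105:7158  106:4808  107:6487  108:1870  109:7601
Giant step factor: 7936^(-110) ≡ 54 (mod 11933).
Scan 4066·54^i mod 11933 for i = 0, 1, …:
  i=0: 4066   i=1: 4770   i=2: 6987   i=3: 7375
  i=4: 4461   i=5: 2234   i=6: 1306   i=7: 10859
  i=8: 1669   i=9: 6595     …   i=90: 4177
  i=91: 10764
Match at i=91, j=63: e = 91·110 + 63 = 10073.

10073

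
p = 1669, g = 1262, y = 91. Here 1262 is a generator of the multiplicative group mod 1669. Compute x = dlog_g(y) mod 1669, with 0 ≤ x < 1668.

378

Baby-step giant-step with m = ceil(sqrt(1668)) = 41.
Baby table (1262^j mod 1669 for j=0..40):
  0:1  1:1262  2:418  3:112  4:1148  5:84  6:861  7:63
  8:1063  9:1299  10:380  11:557  12:285  13:835  14:631  15:209
  16:56  17:574  18:42  19:1265  20:866  21:1366  22:1484  23:190
  24:1113  25:977  26:1252  27:1150  28:939  29:28  30:287  31:21
  32:1467  33:433  34:683  35:742  36:95  37:1391  38:1323  39:626
  40:575
Giant step factor: 1262^(-41) ≡ 567 (mod 1669).
Scan 91·567^i mod 1669 for i = 0, 1, …:
  i=0: 91   i=1: 1527   i=2: 1267   i=3: 719
  i=4: 437   i=5: 767   i=6: 949   i=7: 665
  i=8: 1530   i=9: 1299
Match at i=9, j=9: x = 9·41 + 9 = 378.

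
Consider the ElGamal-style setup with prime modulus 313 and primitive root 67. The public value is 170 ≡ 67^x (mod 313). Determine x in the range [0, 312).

82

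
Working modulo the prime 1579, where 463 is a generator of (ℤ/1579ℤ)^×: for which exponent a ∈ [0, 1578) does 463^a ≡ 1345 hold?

1443

Baby-step giant-step with m = ceil(sqrt(1578)) = 40.
Baby table (463^j mod 1579 for j=0..39):
  0:1  1:463  2:1204  3:65  4:94  5:889  6:1067  7:1373
  8:941  9:1458  10:821  11:1163  12:30  13:1258  14:1382  15:371
  16:1241  17:1406  18:430  19:136  20:1387  21:1107  22:945  23:152
  24:900  25:1423  26:406  27:77  28:913  29:1126  30:268  31:922
  32:556  33:51  34:1507  35:1402  36:157  37:57  38:1127  39:731
Giant step factor: 463^(-40) ≡ 433 (mod 1579).
Scan 1345·433^i mod 1579 for i = 0, 1, …:
  i=0: 1345   i=1: 1313   i=2: 89   i=3: 641
  i=4: 1228   i=5: 1180   i=6: 923   i=7: 172
  i=8: 263   i=9: 191     …   i=35: 817
  i=36: 65
Match at i=36, j=3: a = 36·40 + 3 = 1443.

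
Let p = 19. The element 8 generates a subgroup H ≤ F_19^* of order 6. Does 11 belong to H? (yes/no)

yes

⟨8⟩ has order 6; its elements mod 19 are {1, 7, 8, 11, 12, 18}.
11 is in this set.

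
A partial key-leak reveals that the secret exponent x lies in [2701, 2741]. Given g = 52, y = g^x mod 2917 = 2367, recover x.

Compute 52^2701 mod 2917 = 1737, then multiply by 52 repeatedly:
  52^2701=1737  52^2702=2814  52^2703=478  52^2704=1520  52^2705=281
  52^2706=27  52^2707=1404  52^2708=83  52^2709=1399  52^2710=2740
  52^2711=2464  52^2712=2697  52^2713=228  52^2714=188  52^2715=1025
  52^2716=794  52^2717=450  52^2718=64  52^2719=411  52^2720=953
  52^2721=2884  52^2722=1201  52^2723=1195  52^2724=883  52^2725=2161
  52^2726=1526  52^2727=593  52^2728=1666  52^2729=2039  52^2730=1016
  52^2731=326  52^2732=2367
Found 2367 at exponent 2732.

2732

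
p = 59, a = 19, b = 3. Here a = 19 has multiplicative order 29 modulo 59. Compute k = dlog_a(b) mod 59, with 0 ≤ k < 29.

12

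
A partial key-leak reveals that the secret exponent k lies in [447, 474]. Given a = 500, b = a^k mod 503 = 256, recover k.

Compute 500^447 mod 503 = 250, then multiply by 500 repeatedly:
  500^447=250  500^448=256
Found 256 at exponent 448.

448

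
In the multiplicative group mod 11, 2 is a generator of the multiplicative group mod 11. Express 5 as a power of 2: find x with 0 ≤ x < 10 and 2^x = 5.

Successive powers of 2 modulo 11:
  2^0=1  2^1=2  2^2=4  2^3=8  2^4=5
So 2^4 ≡ 5 (mod 11), giving x = 4.

4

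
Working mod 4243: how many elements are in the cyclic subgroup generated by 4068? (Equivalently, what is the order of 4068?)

The order of 4068 must divide p − 1 = 4242 = 2 · 3 · 7 · 101.
Divisors: 1, 2, 3, 6, 7, 14, 21, 42, 101, 202, 303, 606, 707, 1414, 2121, 4242.
Check each in increasing order: 4068^1 ≡ 4068;  4068^2 ≡ 924;  4068^3 ≡ 3777;  4068^6 ≡ 763;  4068^7 ≡ 2251;  4068^14 ≡ 859;  4068^21 ≡ 3044;  4068^42 ≡ 3467;  4068^101 ≡ 3944;  4068^202 ≡ 298;  4068^303 ≡ 1.
Smallest exponent giving 1 is 303.

303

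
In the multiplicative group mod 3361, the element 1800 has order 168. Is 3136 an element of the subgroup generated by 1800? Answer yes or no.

3136 ∈ ⟨1800⟩ iff 3136^168 ≡ 1 (mod 3361), since |⟨1800⟩| = 168.
3136^168 mod 3361 = 1.
Since 1 = 1, 3136 lies in the subgroup.

yes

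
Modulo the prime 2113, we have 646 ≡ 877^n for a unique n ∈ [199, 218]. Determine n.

217

Compute 877^199 mod 2113 = 1744, then multiply by 877 repeatedly:
  877^199=1744  877^200=1789  877^201=1107  877^202=972  877^203=905
  877^204=1310  877^205=1511  877^206=296  877^207=1806  877^208=1225
  877^209=921  877^210=551  877^211=1463  877^212=460  877^213=1950
  877^214=733  877^215=489  877^216=2027  877^217=646
Found 646 at exponent 217.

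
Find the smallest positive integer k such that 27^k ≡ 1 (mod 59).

The order of 27 must divide p − 1 = 58 = 2 · 29.
Divisors: 1, 2, 29, 58.
Check each in increasing order: 27^1 ≡ 27;  27^2 ≡ 21;  27^29 ≡ 1.
Smallest exponent giving 1 is 29.

29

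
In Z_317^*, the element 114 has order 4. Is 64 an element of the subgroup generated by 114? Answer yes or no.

⟨114⟩ has order 4; its elements mod 317 are {1, 114, 203, 316}.
64 is not in this set.

no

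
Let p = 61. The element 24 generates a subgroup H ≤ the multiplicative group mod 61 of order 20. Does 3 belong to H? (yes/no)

yes

3 ∈ ⟨24⟩ iff 3^20 ≡ 1 (mod 61), since |⟨24⟩| = 20.
3^20 mod 61 = 1.
Since 1 = 1, 3 lies in the subgroup.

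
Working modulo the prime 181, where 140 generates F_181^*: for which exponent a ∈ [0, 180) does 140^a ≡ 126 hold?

136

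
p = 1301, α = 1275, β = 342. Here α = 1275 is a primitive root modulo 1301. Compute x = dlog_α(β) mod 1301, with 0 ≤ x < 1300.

947

Baby-step giant-step with m = ceil(sqrt(1300)) = 37.
Baby table (1275^j mod 1301 for j=0..36):
  0:1  1:1275  2:676  3:638  4:325  5:657  6:1132  7:491
  8:244  9:161  10:1018  11:853  12:1240  13:285  14:396  15:112
  16:991  17:254  18:1202  19:1273  20:728  21:587  22:350  23:7
  24:1119  25:829  26:563  27:974  28:696  29:118  30:835  31:407
  32:1127  33:621  34:767  35:874  36:694
Giant step factor: 1275^(-37) ≡ 375 (mod 1301).
Scan 342·375^i mod 1301 for i = 0, 1, …:
  i=0: 342   i=1: 752   i=2: 984   i=3: 817
  i=4: 640   i=5: 616   i=6: 723   i=7: 517
  i=8: 26   i=9: 643     …   i=24: 955
  i=25: 350
Match at i=25, j=22: x = 25·37 + 22 = 947.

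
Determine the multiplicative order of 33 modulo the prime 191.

190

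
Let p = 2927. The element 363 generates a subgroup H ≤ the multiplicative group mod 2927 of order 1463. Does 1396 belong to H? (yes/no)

1396 ∈ ⟨363⟩ iff 1396^1463 ≡ 1 (mod 2927), since |⟨363⟩| = 1463.
1396^1463 mod 2927 = 1.
Since 1 = 1, 1396 lies in the subgroup.

yes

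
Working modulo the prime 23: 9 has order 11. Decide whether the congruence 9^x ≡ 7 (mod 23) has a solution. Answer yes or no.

no

7 ∈ ⟨9⟩ iff 7^11 ≡ 1 (mod 23), since |⟨9⟩| = 11.
7^11 mod 23 = 22.
Since 22 ≠ 1, 7 does not lie in the subgroup.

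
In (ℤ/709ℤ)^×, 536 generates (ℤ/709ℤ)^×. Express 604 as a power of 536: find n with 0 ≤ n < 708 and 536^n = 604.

Baby-step giant-step with m = ceil(sqrt(708)) = 27.
Baby table (536^j mod 709 for j=0..26):
  0:1  1:536  2:151  3:110  4:113  5:303  6:47  7:377
  8:7  9:207  10:348  11:61  12:82  13:703  14:329  15:512
  16:49  17:31  18:309  19:427  20:574  21:667  22:176  23:39
  24:343  25:217  26:36
Giant step factor: 536^(-27) ≡ 190 (mod 709).
Scan 604·190^i mod 709 for i = 0, 1, …:
  i=0: 604   i=1: 611   i=2: 523   i=3: 110
Match at i=3, j=3: n = 3·27 + 3 = 84.

84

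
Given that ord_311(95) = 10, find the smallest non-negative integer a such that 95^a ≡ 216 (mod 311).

6

Successive powers of 95 modulo 311:
  95^0=1  95^1=95  95^2=6  95^3=259  95^4=36  95^5=310
  95^6=216
So 95^6 ≡ 216 (mod 311), giving a = 6.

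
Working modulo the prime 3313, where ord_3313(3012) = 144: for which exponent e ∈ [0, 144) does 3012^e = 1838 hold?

56

Baby-step giant-step with m = ceil(sqrt(144)) = 12.
Baby table (3012^j mod 3313 for j=0..11):
  0:1  1:3012  2:1150  3:1715  4:613  5:1015  6:2594  7:1074
  8:1400  9:2664  10:3195  11:2388
Giant step factor: 3012^(-12) ≡ 3039 (mod 3313).
Scan 1838·3039^i mod 3313 for i = 0, 1, …:
  i=0: 1838   i=1: 3277   i=2: 3238   i=3: 672
  i=4: 1400
Match at i=4, j=8: e = 4·12 + 8 = 56.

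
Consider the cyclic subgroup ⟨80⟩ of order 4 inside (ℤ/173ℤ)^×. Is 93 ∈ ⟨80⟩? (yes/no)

⟨80⟩ has order 4; its elements mod 173 are {1, 80, 93, 172}.
93 is in this set.

yes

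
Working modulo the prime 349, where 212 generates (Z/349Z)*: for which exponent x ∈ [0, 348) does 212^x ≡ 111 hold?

304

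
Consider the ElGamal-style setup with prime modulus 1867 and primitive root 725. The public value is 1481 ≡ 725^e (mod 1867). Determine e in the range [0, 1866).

560

Baby-step giant-step with m = ceil(sqrt(1866)) = 44.
Baby table (725^j mod 1867 for j=0..43):
  0:1  1:725  2:998  3:1021  4:893  5:1443  6:655  7:657
  8:240  9:369  10:544  11:463  12:1482  13:925  14:372  15:852
  16:1590  17:811  18:1737  19:967  20:950  21:1694  22:1531  23:977
  24:732  25:472  26:539  27:572  28:226  29:1421  30:1508  31:1105
  32:182  33:1260  34:537  35:989  36:97  37:1246  38:1589  39:86
  40:739  41:1813  42:57  43:251
Giant step factor: 725^(-44) ≡ 1315 (mod 1867).
Scan 1481·1315^i mod 1867 for i = 0, 1, …:
  i=0: 1481   i=1: 234   i=2: 1522   i=3: 6
  i=4: 422   i=5: 431   i=6: 1064   i=7: 777
  i=8: 506   i=9: 738   i=10: 1497   i=11: 737
  i=12: 182
Match at i=12, j=32: e = 12·44 + 32 = 560.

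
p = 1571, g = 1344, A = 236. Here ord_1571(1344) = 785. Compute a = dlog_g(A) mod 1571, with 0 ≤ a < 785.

Baby-step giant-step with m = ceil(sqrt(785)) = 29.
Baby table (1344^j mod 1571 for j=0..28):
  0:1  1:1344  2:1257  3:583  4:1194  5:745  6:553  7:149
  8:739  9:344  10:462  11:383  12:1035  13:705  14:207  15:141
  16:984  17:1285  18:511  19:257  20:1359  21:994  22:586  23:513
  24:1374  25:731  26:589  27:1403  28:432
Giant step factor: 1344^(-29) ≡ 1412 (mod 1571).
Scan 236·1412^i mod 1571 for i = 0, 1, …:
  i=0: 236   i=1: 180   i=2: 1229   i=3: 964
  i=4: 682   i=5: 1532   i=6: 1488   i=7: 629
  i=8: 533   i=9: 87     …   i=21: 21
  i=22: 1374
Match at i=22, j=24: a = 22·29 + 24 = 662.

662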